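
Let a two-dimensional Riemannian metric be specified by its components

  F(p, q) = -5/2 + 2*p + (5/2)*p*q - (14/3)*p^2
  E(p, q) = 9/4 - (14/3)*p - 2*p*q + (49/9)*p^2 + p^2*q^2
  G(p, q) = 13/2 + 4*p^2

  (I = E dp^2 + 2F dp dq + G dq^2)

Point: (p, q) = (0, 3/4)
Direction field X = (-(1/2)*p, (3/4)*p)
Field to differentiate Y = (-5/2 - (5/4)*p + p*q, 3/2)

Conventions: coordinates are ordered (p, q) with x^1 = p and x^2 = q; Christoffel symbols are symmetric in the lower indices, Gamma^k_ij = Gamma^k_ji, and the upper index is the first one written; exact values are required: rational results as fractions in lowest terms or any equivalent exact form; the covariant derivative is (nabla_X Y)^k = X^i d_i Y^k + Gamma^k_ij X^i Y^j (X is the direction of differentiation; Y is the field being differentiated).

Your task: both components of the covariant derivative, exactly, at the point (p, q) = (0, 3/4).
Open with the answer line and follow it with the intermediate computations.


Answer: (nabla_X Y)^p = 0, (nabla_X Y)^q = 0

E = 9/4, F = -5/2, G = 13/2 at the point
E_p = -37/6, E_q = 0, F_p = 31/8, F_q = 0, G_p = 0, G_q = 0
EG - F^2 = 67/8;  g^inv = (8/67) * [[13/2, 5/2], [5/2, 9/4]]
first-kind symbols [ij,l] = (1/2)(d_i g_jl + d_j g_il - d_l g_ij): [pp,p] = E_p/2 = -37/12, [pp,q] = F_p - E_q/2 = 31/8, [pq,p] = E_q/2 = 0, [pq,q] = G_p/2 = 0, [qq,p] = F_q - G_p/2 = 0, [qq,q] = G_q/2 = 0
Gamma^p_ij = (G*[ij,p] - F*[ij,q])/(EG - F^2), Gamma^q_ij = (E*[ij,q] - F*[ij,p])/(EG - F^2)
Gamma_ppp = -497/402, Gamma_ppq = 0, Gamma_pqq = 0, Gamma_qpp = 97/804, Gamma_qpq = 0, Gamma_qqq = 0
X = (0, 0), Y = (-5/2, 3/2) at the point


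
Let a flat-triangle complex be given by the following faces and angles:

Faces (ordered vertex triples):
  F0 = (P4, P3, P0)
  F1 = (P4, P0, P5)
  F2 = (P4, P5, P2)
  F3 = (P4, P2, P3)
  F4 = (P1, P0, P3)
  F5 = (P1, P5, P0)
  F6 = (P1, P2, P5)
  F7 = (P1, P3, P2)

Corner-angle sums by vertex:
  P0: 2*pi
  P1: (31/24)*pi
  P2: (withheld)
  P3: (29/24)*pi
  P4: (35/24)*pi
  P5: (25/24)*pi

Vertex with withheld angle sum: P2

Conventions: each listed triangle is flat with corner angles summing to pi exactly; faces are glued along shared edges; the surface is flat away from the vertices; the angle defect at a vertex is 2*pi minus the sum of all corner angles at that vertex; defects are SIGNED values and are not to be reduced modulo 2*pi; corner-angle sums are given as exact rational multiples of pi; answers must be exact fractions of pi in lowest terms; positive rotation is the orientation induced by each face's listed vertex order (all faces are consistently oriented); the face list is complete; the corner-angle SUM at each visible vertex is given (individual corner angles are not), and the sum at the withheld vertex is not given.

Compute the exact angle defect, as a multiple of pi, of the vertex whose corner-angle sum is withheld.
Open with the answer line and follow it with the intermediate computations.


Answer: defect(P2) = pi

V = 6, E = 12, F = 8; chi = V - E + F = 2
Gauss-Bonnet: total defect = 2*pi*chi = 4*pi; visible defects sum to 3*pi


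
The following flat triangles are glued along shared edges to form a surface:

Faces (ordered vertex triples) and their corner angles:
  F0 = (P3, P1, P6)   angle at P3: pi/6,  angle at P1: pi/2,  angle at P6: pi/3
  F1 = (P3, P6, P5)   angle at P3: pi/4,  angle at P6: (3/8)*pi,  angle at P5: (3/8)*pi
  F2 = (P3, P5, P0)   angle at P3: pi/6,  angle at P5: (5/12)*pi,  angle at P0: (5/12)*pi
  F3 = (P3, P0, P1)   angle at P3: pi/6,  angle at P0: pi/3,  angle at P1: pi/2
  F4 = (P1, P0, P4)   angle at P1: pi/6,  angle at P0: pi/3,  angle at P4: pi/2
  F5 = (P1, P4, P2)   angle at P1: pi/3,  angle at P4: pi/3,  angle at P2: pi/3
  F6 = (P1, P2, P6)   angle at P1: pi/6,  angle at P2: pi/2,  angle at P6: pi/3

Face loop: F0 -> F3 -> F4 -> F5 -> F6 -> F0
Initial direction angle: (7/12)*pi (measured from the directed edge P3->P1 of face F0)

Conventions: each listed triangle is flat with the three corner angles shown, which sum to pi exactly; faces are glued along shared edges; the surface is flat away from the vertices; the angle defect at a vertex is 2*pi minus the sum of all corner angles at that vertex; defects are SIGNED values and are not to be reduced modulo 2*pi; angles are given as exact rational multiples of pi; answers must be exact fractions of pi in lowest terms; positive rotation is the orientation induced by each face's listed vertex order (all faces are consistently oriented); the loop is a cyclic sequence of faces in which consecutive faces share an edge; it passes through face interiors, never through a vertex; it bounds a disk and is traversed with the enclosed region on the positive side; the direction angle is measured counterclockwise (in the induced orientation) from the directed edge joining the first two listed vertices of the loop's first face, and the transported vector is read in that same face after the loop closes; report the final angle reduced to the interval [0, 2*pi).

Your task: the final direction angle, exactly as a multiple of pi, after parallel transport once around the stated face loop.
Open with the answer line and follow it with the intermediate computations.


Answer: final direction angle = (11/12)*pi

enclosed vertex P1: corner angles sum to (5/3)*pi, defect = 2*pi - (5/3)*pi = pi/3
adding the enclosed defects to the starting angle (mod 2*pi, induced orientation) gives the holonomy
final angle = (7/12)*pi + pi/3 = (11/12)*pi (mod 2*pi)


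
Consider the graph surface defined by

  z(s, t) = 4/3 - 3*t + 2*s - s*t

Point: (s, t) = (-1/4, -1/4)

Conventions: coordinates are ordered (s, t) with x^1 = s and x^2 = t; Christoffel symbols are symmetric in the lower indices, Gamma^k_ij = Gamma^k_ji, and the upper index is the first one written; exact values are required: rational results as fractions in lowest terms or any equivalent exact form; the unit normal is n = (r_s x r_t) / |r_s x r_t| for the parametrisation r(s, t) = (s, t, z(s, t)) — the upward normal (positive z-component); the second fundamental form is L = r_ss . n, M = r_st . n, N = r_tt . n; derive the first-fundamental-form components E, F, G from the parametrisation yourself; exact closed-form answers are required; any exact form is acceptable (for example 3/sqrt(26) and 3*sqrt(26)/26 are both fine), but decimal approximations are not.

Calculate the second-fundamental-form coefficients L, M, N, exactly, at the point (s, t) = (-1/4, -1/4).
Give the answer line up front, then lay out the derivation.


Answer: L = 0, M = -2*sqrt(218)/109, N = 0

z_s = 9/4, z_t = -11/4, z_ss = 0, z_st = -1, z_tt = 0
E = 97/16, F = -99/16, G = 137/16; answer radicand W^2 = 109/8
unnormalised second-form numerators: l = 0, m = -1, n = 0; L = l/sqrt(109/8), and similarly M = m/sqrt(W^2), N = n/sqrt(W^2)


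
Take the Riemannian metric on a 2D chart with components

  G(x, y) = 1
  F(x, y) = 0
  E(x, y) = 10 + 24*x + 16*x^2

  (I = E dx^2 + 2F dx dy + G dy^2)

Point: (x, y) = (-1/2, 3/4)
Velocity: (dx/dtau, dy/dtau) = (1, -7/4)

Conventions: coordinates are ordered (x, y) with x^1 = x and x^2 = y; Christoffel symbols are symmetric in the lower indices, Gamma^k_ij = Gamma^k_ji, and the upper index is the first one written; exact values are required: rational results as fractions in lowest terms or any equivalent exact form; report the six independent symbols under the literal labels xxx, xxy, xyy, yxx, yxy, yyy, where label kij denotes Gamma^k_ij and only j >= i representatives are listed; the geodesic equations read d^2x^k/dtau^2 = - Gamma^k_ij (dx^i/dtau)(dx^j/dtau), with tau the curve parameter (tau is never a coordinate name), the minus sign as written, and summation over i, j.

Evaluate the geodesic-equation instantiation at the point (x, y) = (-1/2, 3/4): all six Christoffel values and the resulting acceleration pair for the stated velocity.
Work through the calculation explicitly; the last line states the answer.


E = 2, F = 0, G = 1 at the point
E_x = 8, E_y = 0, F_x = 0, F_y = 0, G_x = 0, G_y = 0
EG - F^2 = 2;  g^inv = (1/2) * [[1, 0], [0, 2]]
first-kind symbols [ij,l] = (1/2)(d_i g_jl + d_j g_il - d_l g_ij): [xx,x] = E_x/2 = 4, [xx,y] = F_x - E_y/2 = 0, [xy,x] = E_y/2 = 0, [xy,y] = G_x/2 = 0, [yy,x] = F_y - G_x/2 = 0, [yy,y] = G_y/2 = 0
Gamma^x_ij = (G*[ij,x] - F*[ij,y])/(EG - F^2), Gamma^y_ij = (E*[ij,y] - F*[ij,x])/(EG - F^2)
Gamma_xxx = 2, Gamma_xxy = 0, Gamma_xyy = 0, Gamma_yxx = 0, Gamma_yxy = 0, Gamma_yyy = 0
d^2x/dtau^2 = -(Gamma_xxx*(1)^2 + 2*Gamma_xxy*(1)*(-7/4) + Gamma_xyy*(-7/4)^2) = -2
d^2y/dtau^2 = -(Gamma_yxx*(1)^2 + 2*Gamma_yxy*(1)*(-7/4) + Gamma_yyy*(-7/4)^2) = 0

Answer: Gamma_xxx = 2, Gamma_xxy = 0, Gamma_xyy = 0, Gamma_yxx = 0, Gamma_yxy = 0, Gamma_yyy = 0; accelerations (d^2x/dtau^2, d^2y/dtau^2) = (-2, 0)


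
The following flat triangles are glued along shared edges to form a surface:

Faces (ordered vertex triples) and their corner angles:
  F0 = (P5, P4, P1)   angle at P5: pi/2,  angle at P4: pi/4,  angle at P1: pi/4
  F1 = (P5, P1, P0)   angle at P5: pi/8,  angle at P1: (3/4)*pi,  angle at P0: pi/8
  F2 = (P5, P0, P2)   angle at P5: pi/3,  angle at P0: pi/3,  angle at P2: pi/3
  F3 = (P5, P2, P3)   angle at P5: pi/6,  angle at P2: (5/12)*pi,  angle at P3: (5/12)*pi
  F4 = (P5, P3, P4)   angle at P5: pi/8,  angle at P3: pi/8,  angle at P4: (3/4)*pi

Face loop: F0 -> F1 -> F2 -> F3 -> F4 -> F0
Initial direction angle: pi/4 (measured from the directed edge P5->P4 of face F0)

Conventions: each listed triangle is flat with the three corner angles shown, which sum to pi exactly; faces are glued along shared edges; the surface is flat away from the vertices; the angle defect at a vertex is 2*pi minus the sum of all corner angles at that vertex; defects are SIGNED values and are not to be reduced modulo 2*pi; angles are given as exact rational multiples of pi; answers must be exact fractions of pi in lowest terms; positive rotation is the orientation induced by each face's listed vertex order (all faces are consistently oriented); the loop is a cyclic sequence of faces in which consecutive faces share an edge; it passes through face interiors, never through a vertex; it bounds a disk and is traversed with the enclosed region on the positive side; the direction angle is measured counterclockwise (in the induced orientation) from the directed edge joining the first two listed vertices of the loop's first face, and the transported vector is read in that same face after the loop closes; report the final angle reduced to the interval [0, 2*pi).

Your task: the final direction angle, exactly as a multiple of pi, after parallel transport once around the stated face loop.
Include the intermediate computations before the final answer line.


enclosed vertex P5: corner angles sum to (5/4)*pi, defect = 2*pi - (5/4)*pi = (3/4)*pi
by Gauss-Bonnet the loop rotates the vector by the enclosed defect sum (positive orientation, mod 2*pi)
final angle = pi/4 + (3/4)*pi = pi (mod 2*pi)

Answer: final direction angle = pi


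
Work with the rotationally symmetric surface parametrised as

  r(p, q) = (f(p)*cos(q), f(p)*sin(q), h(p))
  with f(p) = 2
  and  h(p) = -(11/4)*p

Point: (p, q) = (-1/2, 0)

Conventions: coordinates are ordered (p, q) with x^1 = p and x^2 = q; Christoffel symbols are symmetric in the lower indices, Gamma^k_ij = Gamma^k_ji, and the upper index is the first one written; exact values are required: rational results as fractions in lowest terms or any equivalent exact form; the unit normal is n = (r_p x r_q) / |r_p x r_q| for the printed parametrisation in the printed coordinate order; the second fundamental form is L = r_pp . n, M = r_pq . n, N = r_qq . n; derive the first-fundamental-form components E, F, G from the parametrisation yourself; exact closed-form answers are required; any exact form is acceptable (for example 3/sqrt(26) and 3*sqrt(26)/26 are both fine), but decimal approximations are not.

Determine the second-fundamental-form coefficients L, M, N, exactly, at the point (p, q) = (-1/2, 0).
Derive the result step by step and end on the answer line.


f = 2, f' = 0, f'' = 0, h' = -11/4, h'' = 0
E = 121/16, F = 0, G = 4; answer radicand W^2 = 121/16
unnormalised second-form numerators: l = 0, m = 0, n = -11/2; L = l/sqrt(121/16), and similarly M = m/sqrt(W^2), N = n/sqrt(W^2)

Answer: L = 0, M = 0, N = -2


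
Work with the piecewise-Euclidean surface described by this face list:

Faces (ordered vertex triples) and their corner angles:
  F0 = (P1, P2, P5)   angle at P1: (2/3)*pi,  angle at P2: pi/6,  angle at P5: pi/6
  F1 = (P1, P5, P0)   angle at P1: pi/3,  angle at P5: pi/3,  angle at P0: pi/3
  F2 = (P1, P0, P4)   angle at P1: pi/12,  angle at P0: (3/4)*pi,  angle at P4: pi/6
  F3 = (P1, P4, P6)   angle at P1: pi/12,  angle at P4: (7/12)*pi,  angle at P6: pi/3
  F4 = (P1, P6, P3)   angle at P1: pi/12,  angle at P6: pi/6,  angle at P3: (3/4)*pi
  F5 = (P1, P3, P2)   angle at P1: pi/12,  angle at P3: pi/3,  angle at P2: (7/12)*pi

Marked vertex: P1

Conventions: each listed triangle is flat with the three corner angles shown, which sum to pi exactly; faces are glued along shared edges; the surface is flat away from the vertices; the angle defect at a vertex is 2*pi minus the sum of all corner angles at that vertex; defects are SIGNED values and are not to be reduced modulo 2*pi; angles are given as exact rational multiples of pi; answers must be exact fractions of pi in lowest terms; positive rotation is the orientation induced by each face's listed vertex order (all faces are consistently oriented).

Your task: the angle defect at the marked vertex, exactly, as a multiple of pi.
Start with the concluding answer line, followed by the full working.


Answer: defect(P1) = (2/3)*pi

Sum of corner angles at P1: (4/3)*pi
defect = 2*pi - (4/3)*pi


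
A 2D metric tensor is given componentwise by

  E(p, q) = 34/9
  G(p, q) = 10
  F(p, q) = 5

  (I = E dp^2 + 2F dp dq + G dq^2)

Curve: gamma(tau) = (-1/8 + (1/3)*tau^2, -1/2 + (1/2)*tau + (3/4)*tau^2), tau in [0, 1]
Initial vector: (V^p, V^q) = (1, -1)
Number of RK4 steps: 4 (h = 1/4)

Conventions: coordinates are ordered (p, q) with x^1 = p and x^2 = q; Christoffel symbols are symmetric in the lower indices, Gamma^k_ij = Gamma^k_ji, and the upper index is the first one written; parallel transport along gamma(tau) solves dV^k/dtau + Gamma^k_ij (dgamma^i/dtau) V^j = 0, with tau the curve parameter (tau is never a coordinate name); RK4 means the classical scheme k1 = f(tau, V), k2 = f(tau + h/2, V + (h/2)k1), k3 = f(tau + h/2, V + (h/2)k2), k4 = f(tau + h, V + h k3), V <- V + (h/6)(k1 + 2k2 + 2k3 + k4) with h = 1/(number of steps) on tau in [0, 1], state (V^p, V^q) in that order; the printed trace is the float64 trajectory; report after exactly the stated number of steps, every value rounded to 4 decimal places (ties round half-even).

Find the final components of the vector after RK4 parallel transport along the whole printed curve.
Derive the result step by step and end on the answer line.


gamma'(tau) = ((2/3)*tau, 1/2 + (3/2)*tau); f(tau, V)^k = -Gamma^k_ij(gamma(tau)) gamma'^i(tau) V^j; h = 1/4; intermediate values shown to 6 dp
curve data and Christoffel symbols at the stage parameters:
  tau = 0.000000: gamma = (-0.125000, -0.500000), gamma' = (0.000000, 0.500000); Gamma_ppp = 0.000000, Gamma_ppq = 0.000000, Gamma_pqq = 0.000000, Gamma_qpp = 0.000000, Gamma_qpq = 0.000000, Gamma_qqq = 0.000000
  tau = 0.125000: gamma = (-0.119792, -0.425781), gamma' = (0.083333, 0.687500); Gamma_ppp = 0.000000, Gamma_ppq = 0.000000, Gamma_pqq = 0.000000, Gamma_qpp = 0.000000, Gamma_qpq = 0.000000, Gamma_qqq = 0.000000
  tau = 0.250000: gamma = (-0.104167, -0.328125), gamma' = (0.166667, 0.875000); Gamma_ppp = 0.000000, Gamma_ppq = 0.000000, Gamma_pqq = 0.000000, Gamma_qpp = 0.000000, Gamma_qpq = 0.000000, Gamma_qqq = 0.000000
  tau = 0.375000: gamma = (-0.078125, -0.207031), gamma' = (0.250000, 1.062500); Gamma_ppp = 0.000000, Gamma_ppq = 0.000000, Gamma_pqq = 0.000000, Gamma_qpp = 0.000000, Gamma_qpq = 0.000000, Gamma_qqq = 0.000000
  tau = 0.500000: gamma = (-0.041667, -0.062500), gamma' = (0.333333, 1.250000); Gamma_ppp = 0.000000, Gamma_ppq = 0.000000, Gamma_pqq = 0.000000, Gamma_qpp = 0.000000, Gamma_qpq = 0.000000, Gamma_qqq = 0.000000
  tau = 0.625000: gamma = (0.005208, 0.105469), gamma' = (0.416667, 1.437500); Gamma_ppp = 0.000000, Gamma_ppq = 0.000000, Gamma_pqq = 0.000000, Gamma_qpp = 0.000000, Gamma_qpq = 0.000000, Gamma_qqq = 0.000000
  tau = 0.750000: gamma = (0.062500, 0.296875), gamma' = (0.500000, 1.625000); Gamma_ppp = 0.000000, Gamma_ppq = 0.000000, Gamma_pqq = 0.000000, Gamma_qpp = 0.000000, Gamma_qpq = 0.000000, Gamma_qqq = 0.000000
  tau = 0.875000: gamma = (0.130208, 0.511719), gamma' = (0.583333, 1.812500); Gamma_ppp = 0.000000, Gamma_ppq = 0.000000, Gamma_pqq = 0.000000, Gamma_qpp = 0.000000, Gamma_qpq = 0.000000, Gamma_qqq = 0.000000
  tau = 1.000000: gamma = (0.208333, 0.750000), gamma' = (0.666667, 2.000000); Gamma_ppp = 0.000000, Gamma_ppq = 0.000000, Gamma_pqq = 0.000000, Gamma_qpp = 0.000000, Gamma_qpq = 0.000000, Gamma_qqq = 0.000000
step 0: V^p = 1.0000, V^q = -1.0000
step 1: k1 = (0.000000, 0.000000), k2 = (0.000000, 0.000000), k3 = (0.000000, 0.000000), k4 = (0.000000, 0.000000); V <- V + (h/6)(k1 + 2k2 + 2k3 + k4): V^p = 1.0000, V^q = -1.0000
step 2: k1 = (0.000000, 0.000000), k2 = (0.000000, 0.000000), k3 = (0.000000, 0.000000), k4 = (0.000000, 0.000000); V <- V + (h/6)(k1 + 2k2 + 2k3 + k4): V^p = 1.0000, V^q = -1.0000
step 3: k1 = (0.000000, 0.000000), k2 = (0.000000, 0.000000), k3 = (0.000000, 0.000000), k4 = (0.000000, 0.000000); V <- V + (h/6)(k1 + 2k2 + 2k3 + k4): V^p = 1.0000, V^q = -1.0000
step 4: k1 = (0.000000, 0.000000), k2 = (0.000000, 0.000000), k3 = (0.000000, 0.000000), k4 = (0.000000, 0.000000); V <- V + (h/6)(k1 + 2k2 + 2k3 + k4): V^p = 1.0000, V^q = -1.0000

Answer: V^p = 1.0000, V^q = -1.0000


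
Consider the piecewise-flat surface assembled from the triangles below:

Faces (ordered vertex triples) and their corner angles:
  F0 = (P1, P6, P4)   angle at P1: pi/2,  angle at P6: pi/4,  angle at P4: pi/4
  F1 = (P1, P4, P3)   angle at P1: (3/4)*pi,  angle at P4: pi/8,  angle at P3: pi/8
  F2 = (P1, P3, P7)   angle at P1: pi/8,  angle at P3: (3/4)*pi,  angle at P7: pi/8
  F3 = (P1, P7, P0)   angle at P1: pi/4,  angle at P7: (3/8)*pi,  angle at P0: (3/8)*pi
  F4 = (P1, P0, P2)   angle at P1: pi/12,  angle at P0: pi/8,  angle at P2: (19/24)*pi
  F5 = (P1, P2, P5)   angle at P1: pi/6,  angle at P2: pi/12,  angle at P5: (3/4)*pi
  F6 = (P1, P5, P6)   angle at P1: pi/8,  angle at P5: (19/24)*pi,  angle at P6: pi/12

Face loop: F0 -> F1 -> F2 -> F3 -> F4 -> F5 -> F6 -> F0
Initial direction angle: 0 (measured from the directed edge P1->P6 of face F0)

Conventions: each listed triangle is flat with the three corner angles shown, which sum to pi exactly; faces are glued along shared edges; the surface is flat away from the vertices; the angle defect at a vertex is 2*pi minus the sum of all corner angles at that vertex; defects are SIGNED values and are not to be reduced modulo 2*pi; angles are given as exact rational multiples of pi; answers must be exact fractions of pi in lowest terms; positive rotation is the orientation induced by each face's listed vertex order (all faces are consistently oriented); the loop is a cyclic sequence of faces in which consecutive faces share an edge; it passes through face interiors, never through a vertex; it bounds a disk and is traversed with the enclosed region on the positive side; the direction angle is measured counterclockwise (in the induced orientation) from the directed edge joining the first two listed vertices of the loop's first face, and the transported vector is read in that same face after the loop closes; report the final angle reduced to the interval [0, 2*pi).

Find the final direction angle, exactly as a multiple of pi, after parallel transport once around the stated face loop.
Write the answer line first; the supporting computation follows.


Answer: final direction angle = 0

enclosed vertex P1: corner angles sum to 2*pi, defect = 2*pi - 2*pi = 0
the final direction is the initial angle plus the enclosed defects, taken mod 2*pi in the induced orientation
final angle = 0 + 0 = 0 (mod 2*pi)


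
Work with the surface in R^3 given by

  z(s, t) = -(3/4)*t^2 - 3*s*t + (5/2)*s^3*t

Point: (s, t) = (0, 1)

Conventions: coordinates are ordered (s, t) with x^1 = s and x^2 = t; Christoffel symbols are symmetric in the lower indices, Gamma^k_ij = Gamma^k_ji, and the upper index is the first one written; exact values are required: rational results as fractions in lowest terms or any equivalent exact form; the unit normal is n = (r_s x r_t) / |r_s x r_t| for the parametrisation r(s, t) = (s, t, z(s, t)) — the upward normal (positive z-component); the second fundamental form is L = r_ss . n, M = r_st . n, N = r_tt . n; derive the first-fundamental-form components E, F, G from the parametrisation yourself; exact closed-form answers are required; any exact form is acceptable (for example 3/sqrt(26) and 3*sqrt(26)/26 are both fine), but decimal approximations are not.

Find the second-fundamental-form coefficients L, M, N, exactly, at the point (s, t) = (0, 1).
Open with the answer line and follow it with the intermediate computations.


Answer: L = 0, M = -6/7, N = -3/7

z_s = -3, z_t = -3/2, z_ss = 0, z_st = -3, z_tt = -3/2
E = 10, F = 9/2, G = 13/4; answer radicand W^2 = 49/4
unnormalised second-form numerators: l = 0, m = -3, n = -3/2; L = l/sqrt(49/4), and similarly M = m/sqrt(W^2), N = n/sqrt(W^2)


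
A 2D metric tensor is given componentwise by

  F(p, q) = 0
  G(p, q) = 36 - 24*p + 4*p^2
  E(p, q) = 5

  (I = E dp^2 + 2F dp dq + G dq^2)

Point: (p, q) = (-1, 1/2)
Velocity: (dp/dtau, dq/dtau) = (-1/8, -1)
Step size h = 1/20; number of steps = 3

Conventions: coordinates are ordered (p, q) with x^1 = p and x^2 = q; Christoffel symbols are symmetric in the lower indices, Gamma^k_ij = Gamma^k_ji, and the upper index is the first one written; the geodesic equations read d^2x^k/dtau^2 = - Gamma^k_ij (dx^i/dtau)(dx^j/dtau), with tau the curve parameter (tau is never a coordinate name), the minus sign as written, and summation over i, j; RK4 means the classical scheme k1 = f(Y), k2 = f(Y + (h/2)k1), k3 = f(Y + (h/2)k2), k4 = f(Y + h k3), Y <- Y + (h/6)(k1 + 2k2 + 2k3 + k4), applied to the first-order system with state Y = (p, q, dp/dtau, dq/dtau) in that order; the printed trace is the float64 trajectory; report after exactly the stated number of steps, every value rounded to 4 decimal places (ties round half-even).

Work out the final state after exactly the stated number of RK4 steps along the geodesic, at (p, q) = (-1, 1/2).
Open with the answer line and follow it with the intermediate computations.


Answer: p = -1.0544, q = 0.3516, dp/dtau = -0.5975, dq/dtau = -0.9733

f(Y) = (dp/dtau, dq/dtau, -Gamma^p_ij Y'^i Y'^j, -Gamma^q_ij Y'^i Y'^j) with the Gammas evaluated at the stage position; h = 0.050000; intermediate values shown to 6 dp
step 0: p = -1.0000, q = 0.5000, dp/dtau = -0.1250, dq/dtau = -1.0000
step 1:
  k1: at (p, q) = (-1.000000, 0.500000), (dp/dtau, dq/dtau) = (-0.125000, -1.000000); Gamma_ppp = 0.000000, Gamma_ppq = 0.000000, Gamma_pqq = 3.200000, Gamma_qpp = 0.000000, Gamma_qpq = -0.250000, Gamma_qqq = 0.000000; k1 = (-0.125000, -1.000000, -3.200000, 0.062500)
  k2: at (p, q) = (-1.003125, 0.475000), (dp/dtau, dq/dtau) = (-0.205000, -0.998437); Gamma_ppp = 0.000000, Gamma_ppq = 0.000000, Gamma_pqq = 3.202500, Gamma_qpp = 0.000000, Gamma_qpq = -0.249805, Gamma_qqq = 0.000000; k2 = (-0.205000, -0.998437, -3.192500, 0.102260)
  k3: at (p, q) = (-1.005125, 0.475039), (dp/dtau, dq/dtau) = (-0.204813, -0.997444); Gamma_ppp = 0.000000, Gamma_ppq = 0.000000, Gamma_pqq = 3.204100, Gamma_qpp = 0.000000, Gamma_qpq = -0.249680, Gamma_qqq = 0.000000; k3 = (-0.204813, -0.997444, -3.187738, 0.102014)
  k4: at (p, q) = (-1.010241, 0.450128), (dp/dtau, dq/dtau) = (-0.284387, -0.994899); Gamma_ppp = 0.000000, Gamma_ppq = 0.000000, Gamma_pqq = 3.208193, Gamma_qpp = 0.000000, Gamma_qpq = -0.249362, Gamma_qqq = 0.000000; k4 = (-0.284387, -0.994899, -3.175548, 0.141107)
  Y <- Y + (h/6)(k1 + 2k2 + 2k3 + k4): p = -1.0102, q = 0.4501, dp/dtau = -0.2845, dq/dtau = -0.9949
step 2:
  k1: at (p, q) = (-1.010242, 0.450111), (dp/dtau, dq/dtau) = (-0.284467, -0.994899); Gamma_ppp = 0.000000, Gamma_ppq = 0.000000, Gamma_pqq = 3.208193, Gamma_qpp = 0.000000, Gamma_qpq = -0.249362, Gamma_qqq = 0.000000; k1 = (-0.284467, -0.994899, -3.175545, 0.141146)
  k2: at (p, q) = (-1.017353, 0.425239), (dp/dtau, dq/dtau) = (-0.363856, -0.991370); Gamma_ppp = 0.000000, Gamma_ppq = 0.000000, Gamma_pqq = 3.213883, Gamma_qpp = 0.000000, Gamma_qpq = -0.248920, Gamma_qqq = 0.000000; k2 = (-0.363856, -0.991370, -3.158651, 0.179579)
  k3: at (p, q) = (-1.019338, 0.425327), (dp/dtau, dq/dtau) = (-0.363433, -0.990409); Gamma_ppp = 0.000000, Gamma_ppq = 0.000000, Gamma_pqq = 3.215471, Gamma_qpp = 0.000000, Gamma_qpq = -0.248797, Gamma_qqq = 0.000000; k3 = (-0.363433, -0.990409, -3.154089, 0.179108)
  k4: at (p, q) = (-1.028413, 0.400591), (dp/dtau, dq/dtau) = (-0.442171, -0.985943); Gamma_ppp = 0.000000, Gamma_ppq = 0.000000, Gamma_pqq = 3.222731, Gamma_qpp = 0.000000, Gamma_qpq = -0.248237, Gamma_qqq = 0.000000; k4 = (-0.442171, -0.985943, -3.132766, 0.216440)
  Y <- Y + (h/6)(k1 + 2k2 + 2k3 + k4): p = -1.0284, q = 0.4006, dp/dtau = -0.4422, dq/dtau = -0.9859
step 3:
  k1: at (p, q) = (-1.028419, 0.400574), (dp/dtau, dq/dtau) = (-0.442248, -0.985941); Gamma_ppp = 0.000000, Gamma_ppq = 0.000000, Gamma_pqq = 3.222735, Gamma_qpp = 0.000000, Gamma_qpq = -0.248236, Gamma_qqq = 0.000000; k1 = (-0.442248, -0.985941, -3.132753, 0.216477)
  k2: at (p, q) = (-1.039475, 0.375926), (dp/dtau, dq/dtau) = (-0.520567, -0.980529); Gamma_ppp = 0.000000, Gamma_ppq = 0.000000, Gamma_pqq = 3.231580, Gamma_qpp = 0.000000, Gamma_qpq = -0.247557, Gamma_qqq = 0.000000; k2 = (-0.520567, -0.980529, -3.106959, 0.252722)
  k3: at (p, q) = (-1.041433, 0.376061), (dp/dtau, dq/dtau) = (-0.519922, -0.979623); Gamma_ppp = 0.000000, Gamma_ppq = 0.000000, Gamma_pqq = 3.233146, Gamma_qpp = 0.000000, Gamma_qpq = -0.247437, Gamma_qqq = 0.000000; k3 = (-0.519922, -0.979623, -3.102723, 0.252053)
  k4: at (p, q) = (-1.054415, 0.351593), (dp/dtau, dq/dtau) = (-0.597385, -0.973338); Gamma_ppp = 0.000000, Gamma_ppq = 0.000000, Gamma_pqq = 3.243532, Gamma_qpp = 0.000000, Gamma_qpq = -0.246645, Gamma_qqq = 0.000000; k4 = (-0.597385, -0.973338, -3.072880, 0.286827)
  Y <- Y + (h/6)(k1 + 2k2 + 2k3 + k4): p = -1.0544, q = 0.3516, dp/dtau = -0.5975, dq/dtau = -0.9733


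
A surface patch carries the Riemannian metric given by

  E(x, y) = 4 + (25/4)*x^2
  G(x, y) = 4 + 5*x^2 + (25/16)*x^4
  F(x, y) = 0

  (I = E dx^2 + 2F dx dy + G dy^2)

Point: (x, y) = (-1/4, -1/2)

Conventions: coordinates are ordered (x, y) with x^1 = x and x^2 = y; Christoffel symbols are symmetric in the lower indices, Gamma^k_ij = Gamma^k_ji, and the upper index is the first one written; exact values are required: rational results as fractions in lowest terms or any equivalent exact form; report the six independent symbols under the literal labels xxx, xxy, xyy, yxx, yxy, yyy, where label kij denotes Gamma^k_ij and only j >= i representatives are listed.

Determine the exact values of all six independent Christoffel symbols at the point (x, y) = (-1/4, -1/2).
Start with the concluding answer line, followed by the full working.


Answer: Gamma_xxx = -100/281, Gamma_xxy = 0, Gamma_xyy = 665/2248, Gamma_yxx = 0, Gamma_yxy = -40/133, Gamma_yyy = 0

E = 281/64, F = 0, G = 17689/4096 at the point
E_x = -25/8, E_y = 0, F_x = 0, F_y = 0, G_x = -665/256, G_y = 0
EG - F^2 = 4970609/262144;  g^inv = (262144/4970609) * [[17689/4096, 0], [0, 281/64]]
first-kind symbols [ij,l] = (1/2)(d_i g_jl + d_j g_il - d_l g_ij): [xx,x] = E_x/2 = -25/16, [xx,y] = F_x - E_y/2 = 0, [xy,x] = E_y/2 = 0, [xy,y] = G_x/2 = -665/512, [yy,x] = F_y - G_x/2 = 665/512, [yy,y] = G_y/2 = 0
Gamma^x_ij = (G*[ij,x] - F*[ij,y])/(EG - F^2), Gamma^y_ij = (E*[ij,y] - F*[ij,x])/(EG - F^2)


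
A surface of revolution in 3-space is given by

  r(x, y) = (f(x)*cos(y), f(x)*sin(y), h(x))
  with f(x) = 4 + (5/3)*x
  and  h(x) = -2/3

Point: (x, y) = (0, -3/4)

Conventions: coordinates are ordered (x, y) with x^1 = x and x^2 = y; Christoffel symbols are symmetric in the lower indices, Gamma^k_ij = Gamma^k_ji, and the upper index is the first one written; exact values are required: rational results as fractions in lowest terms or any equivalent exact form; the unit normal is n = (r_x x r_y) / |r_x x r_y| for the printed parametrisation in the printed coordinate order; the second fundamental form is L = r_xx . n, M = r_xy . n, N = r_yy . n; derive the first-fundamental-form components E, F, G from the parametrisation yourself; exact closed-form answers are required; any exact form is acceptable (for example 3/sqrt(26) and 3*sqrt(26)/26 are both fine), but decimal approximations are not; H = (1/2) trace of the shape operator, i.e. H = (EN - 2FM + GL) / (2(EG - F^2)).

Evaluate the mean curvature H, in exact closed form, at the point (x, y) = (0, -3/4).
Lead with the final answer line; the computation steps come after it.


Answer: H = 0

f = 4, f' = 5/3, f'' = 0, h' = 0, h'' = 0
E = 25/9, F = 0, G = 16; answer radicand W^2 = 25/9
unnormalised second-form numerators: l = 0, m = 0, n = 0; L = l/sqrt(25/9), and similarly M = m/sqrt(W^2), N = n/sqrt(W^2)
H = (E*n - 2*F*m + G*l) / (2*(EG - F^2)*sqrt(W^2)); E*n - 2*F*m + G*l = 0, EG - F^2 = 400/9, so H = (0)/sqrt(25/9)


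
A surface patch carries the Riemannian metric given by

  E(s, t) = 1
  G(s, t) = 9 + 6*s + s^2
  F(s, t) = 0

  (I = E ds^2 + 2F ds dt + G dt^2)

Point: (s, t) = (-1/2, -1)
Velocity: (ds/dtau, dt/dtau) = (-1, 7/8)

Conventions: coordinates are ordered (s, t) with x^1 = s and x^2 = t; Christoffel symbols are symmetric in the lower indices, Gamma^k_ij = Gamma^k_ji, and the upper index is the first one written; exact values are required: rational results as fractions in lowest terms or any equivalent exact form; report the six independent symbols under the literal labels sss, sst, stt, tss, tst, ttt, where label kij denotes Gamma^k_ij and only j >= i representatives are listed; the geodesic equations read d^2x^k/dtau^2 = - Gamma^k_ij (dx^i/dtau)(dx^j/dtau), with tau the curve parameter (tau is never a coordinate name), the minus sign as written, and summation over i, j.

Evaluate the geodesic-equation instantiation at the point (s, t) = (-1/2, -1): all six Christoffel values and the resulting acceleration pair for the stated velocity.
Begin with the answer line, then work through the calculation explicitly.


Answer: Gamma_sss = 0, Gamma_sst = 0, Gamma_stt = -5/2, Gamma_tss = 0, Gamma_tst = 2/5, Gamma_ttt = 0; accelerations (d^2s/dtau^2, d^2t/dtau^2) = (245/128, 7/10)

E = 1, F = 0, G = 25/4 at the point
E_s = 0, E_t = 0, F_s = 0, F_t = 0, G_s = 5, G_t = 0
EG - F^2 = 25/4;  g^inv = (4/25) * [[25/4, 0], [0, 1]]
first-kind symbols [ij,l] = (1/2)(d_i g_jl + d_j g_il - d_l g_ij): [ss,s] = E_s/2 = 0, [ss,t] = F_s - E_t/2 = 0, [st,s] = E_t/2 = 0, [st,t] = G_s/2 = 5/2, [tt,s] = F_t - G_s/2 = -5/2, [tt,t] = G_t/2 = 0
Gamma^s_ij = (G*[ij,s] - F*[ij,t])/(EG - F^2), Gamma^t_ij = (E*[ij,t] - F*[ij,s])/(EG - F^2)
Gamma_sss = 0, Gamma_sst = 0, Gamma_stt = -5/2, Gamma_tss = 0, Gamma_tst = 2/5, Gamma_ttt = 0
d^2s/dtau^2 = -(Gamma_sss*(-1)^2 + 2*Gamma_sst*(-1)*(7/8) + Gamma_stt*(7/8)^2) = 245/128
d^2t/dtau^2 = -(Gamma_tss*(-1)^2 + 2*Gamma_tst*(-1)*(7/8) + Gamma_ttt*(7/8)^2) = 7/10


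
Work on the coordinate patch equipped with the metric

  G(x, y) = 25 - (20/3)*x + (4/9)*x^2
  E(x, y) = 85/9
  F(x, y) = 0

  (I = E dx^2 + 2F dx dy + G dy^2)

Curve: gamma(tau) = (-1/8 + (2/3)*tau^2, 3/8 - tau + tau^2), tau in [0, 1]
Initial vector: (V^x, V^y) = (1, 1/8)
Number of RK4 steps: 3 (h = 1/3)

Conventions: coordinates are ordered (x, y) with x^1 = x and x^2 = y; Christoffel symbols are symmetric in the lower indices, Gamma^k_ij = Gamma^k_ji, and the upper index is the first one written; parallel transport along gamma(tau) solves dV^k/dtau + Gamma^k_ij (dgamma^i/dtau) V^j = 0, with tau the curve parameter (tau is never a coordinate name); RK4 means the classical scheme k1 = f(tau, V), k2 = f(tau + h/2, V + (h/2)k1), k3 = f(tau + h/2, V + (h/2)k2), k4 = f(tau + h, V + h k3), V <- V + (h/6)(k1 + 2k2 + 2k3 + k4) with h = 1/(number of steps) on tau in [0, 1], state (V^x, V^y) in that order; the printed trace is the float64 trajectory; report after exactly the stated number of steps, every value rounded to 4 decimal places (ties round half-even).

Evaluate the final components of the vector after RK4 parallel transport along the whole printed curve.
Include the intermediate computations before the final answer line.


gamma'(tau) = ((4/3)*tau, -1 + 2*tau); f(tau, V)^k = -Gamma^k_ij(gamma(tau)) gamma'^i(tau) V^j; h = 1/3; intermediate values shown to 6 dp
curve data and Christoffel symbols at the stage parameters:
  tau = 0.000000: gamma = (-0.125000, 0.375000), gamma' = (0.000000, -1.000000); Gamma_xxx = 0.000000, Gamma_xxy = 0.000000, Gamma_xyy = 0.358824, Gamma_yxx = 0.000000, Gamma_yxy = -0.131148, Gamma_yyy = 0.000000
  tau = 0.166667: gamma = (-0.106481, 0.236111), gamma' = (0.222222, -0.666667); Gamma_xxx = 0.000000, Gamma_xxy = 0.000000, Gamma_xyy = 0.357952, Gamma_yxx = 0.000000, Gamma_yxy = -0.131467, Gamma_yyy = 0.000000
  tau = 0.333333: gamma = (-0.050926, 0.152778), gamma' = (0.444444, -0.333333); Gamma_xxx = 0.000000, Gamma_xxy = 0.000000, Gamma_xyy = 0.355338, Gamma_yxx = 0.000000, Gamma_yxy = -0.132434, Gamma_yyy = 0.000000
  tau = 0.500000: gamma = (0.041667, 0.125000), gamma' = (0.666667, 0.000000); Gamma_xxx = 0.000000, Gamma_xxy = 0.000000, Gamma_xyy = 0.350980, Gamma_yxx = 0.000000, Gamma_yxy = -0.134078, Gamma_yyy = 0.000000
  tau = 0.666667: gamma = (0.171296, 0.152778), gamma' = (0.888889, 0.333333); Gamma_xxx = 0.000000, Gamma_xxy = 0.000000, Gamma_xyy = 0.344880, Gamma_yxx = 0.000000, Gamma_yxy = -0.136450, Gamma_yyy = 0.000000
  tau = 0.833333: gamma = (0.337963, 0.236111), gamma' = (1.111111, 0.666667); Gamma_xxx = 0.000000, Gamma_xxy = 0.000000, Gamma_xyy = 0.337037, Gamma_yxx = 0.000000, Gamma_yxy = -0.139625, Gamma_yyy = 0.000000
  tau = 1.000000: gamma = (0.541667, 0.375000), gamma' = (1.333333, 1.000000); Gamma_xxx = 0.000000, Gamma_xxy = 0.000000, Gamma_xyy = 0.327451, Gamma_yxx = 0.000000, Gamma_yxy = -0.143713, Gamma_yyy = 0.000000
step 0: V^x = 1.0000, V^y = 0.1250
step 1: k1 = (0.044853, -0.131148), k2 = (0.024613, -0.085286), k3 = (0.026437, -0.084768), k4 = (0.011459, -0.038839); V <- V + (h/6)(k1 + 2k2 + 2k3 + k4): V^x = 1.0088, V^y = 0.0967
step 2: k1 = (0.011449, -0.038844), k2 = (0.000000, 0.008061), k3 = (0.000000, 0.008760), k4 = (-0.011448, 0.057962); V <- V + (h/6)(k1 + 2k2 + 2k3 + k4): V^x = 1.0088, V^y = 0.0996
step 3: k1 = (-0.011449, 0.057963), k2 = (-0.024548, 0.110674), k3 = (-0.026522, 0.111834), k4 = (-0.044818, 0.169934); V <- V + (h/6)(k1 + 2k2 + 2k3 + k4): V^x = 1.0000, V^y = 0.1370

Answer: V^x = 1.0000, V^y = 0.1370


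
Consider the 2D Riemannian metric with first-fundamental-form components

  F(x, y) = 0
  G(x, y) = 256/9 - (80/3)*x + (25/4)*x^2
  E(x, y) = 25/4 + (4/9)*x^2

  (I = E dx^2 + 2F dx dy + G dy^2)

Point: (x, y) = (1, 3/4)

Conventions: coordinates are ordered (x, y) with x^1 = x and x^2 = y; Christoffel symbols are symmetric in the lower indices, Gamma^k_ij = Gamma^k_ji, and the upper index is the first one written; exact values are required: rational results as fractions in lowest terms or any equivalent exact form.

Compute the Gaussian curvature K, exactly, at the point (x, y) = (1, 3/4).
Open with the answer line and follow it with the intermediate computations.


Answer: K = -8640/987377

E = 241/36, F = 0, G = 289/36, EG - F^2 = 69649/1296 at the point
E_x = 8/9, E_y = 0, F_x = 0, F_y = 0, G_x = -85/6, G_y = 0
E_yy = 0, F_xy = 0, G_xx = 25/2
Evaluate Brioschi's two determinant matrices M1, M2 and divide by (EG - F^2)^2.
M1 = [[-E_yy/2 + F_xy - G_xx/2, E_x/2, F_x - E_y/2], [F_y - G_x/2, E, F], [G_y/2, F, G]] = [[-25/4, 4/9, 0], [85/12, 241/36, 0], [0, 0, 289/36]]; det M1 = -5616715/15552
M2 = [[0, E_y/2, G_x/2], [E_y/2, E, F], [G_x/2, F, G]] = [[0, 0, -85/12], [0, 241/36, 0], [-85/12, 0, 289/36]]; det M2 = -1741225/5184
det M1 - det M2 = -24565/972; K = -24565/972 / (69649/1296)^2 = -8640/987377


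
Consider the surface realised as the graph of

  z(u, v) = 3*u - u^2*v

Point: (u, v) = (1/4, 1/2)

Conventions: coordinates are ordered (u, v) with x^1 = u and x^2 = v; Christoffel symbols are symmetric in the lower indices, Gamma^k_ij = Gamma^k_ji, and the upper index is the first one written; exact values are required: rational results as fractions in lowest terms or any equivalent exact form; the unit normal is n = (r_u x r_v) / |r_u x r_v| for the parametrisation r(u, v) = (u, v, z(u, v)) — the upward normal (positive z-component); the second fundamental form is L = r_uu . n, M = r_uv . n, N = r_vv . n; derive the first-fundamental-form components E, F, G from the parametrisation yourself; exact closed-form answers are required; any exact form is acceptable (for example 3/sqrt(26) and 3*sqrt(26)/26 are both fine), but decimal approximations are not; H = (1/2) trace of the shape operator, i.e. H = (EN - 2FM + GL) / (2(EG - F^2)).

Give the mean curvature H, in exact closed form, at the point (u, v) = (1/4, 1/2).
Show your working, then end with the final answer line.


z_u = 11/4, z_v = -1/16, z_uu = -1, z_uv = -1/2, z_vv = 0
E = 137/16, F = -11/64, G = 257/256; answer radicand W^2 = 2193/256
unnormalised second-form numerators: l = -1, m = -1/2, n = 0; L = l/sqrt(2193/256), and similarly M = m/sqrt(W^2), N = n/sqrt(W^2)
H = (E*n - 2*F*m + G*l) / (2*(EG - F^2)*sqrt(W^2)); E*n - 2*F*m + G*l = -301/256, EG - F^2 = 2193/256, so H = (-7/102)/sqrt(2193/256)

Answer: H = -56*sqrt(2193)/111843


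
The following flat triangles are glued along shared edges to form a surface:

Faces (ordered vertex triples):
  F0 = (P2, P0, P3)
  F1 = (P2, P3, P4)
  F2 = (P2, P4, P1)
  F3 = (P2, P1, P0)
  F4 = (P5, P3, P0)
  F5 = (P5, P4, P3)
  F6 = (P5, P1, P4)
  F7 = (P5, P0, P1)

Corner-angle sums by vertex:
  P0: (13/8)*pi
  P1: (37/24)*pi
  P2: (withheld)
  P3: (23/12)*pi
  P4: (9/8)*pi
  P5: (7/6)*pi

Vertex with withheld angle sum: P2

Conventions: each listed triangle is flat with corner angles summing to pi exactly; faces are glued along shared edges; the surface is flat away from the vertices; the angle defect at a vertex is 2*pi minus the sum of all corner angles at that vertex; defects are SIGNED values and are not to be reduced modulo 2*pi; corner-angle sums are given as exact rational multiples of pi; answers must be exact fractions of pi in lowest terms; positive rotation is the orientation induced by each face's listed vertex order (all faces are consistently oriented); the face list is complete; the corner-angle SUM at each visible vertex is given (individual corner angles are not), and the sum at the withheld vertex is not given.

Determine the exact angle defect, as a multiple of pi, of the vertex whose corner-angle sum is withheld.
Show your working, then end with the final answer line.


V = 6, E = 12, F = 8; chi = V - E + F = 2
Gauss-Bonnet: total defect = 2*pi*chi = 4*pi; visible defects sum to (21/8)*pi

Answer: defect(P2) = (11/8)*pi


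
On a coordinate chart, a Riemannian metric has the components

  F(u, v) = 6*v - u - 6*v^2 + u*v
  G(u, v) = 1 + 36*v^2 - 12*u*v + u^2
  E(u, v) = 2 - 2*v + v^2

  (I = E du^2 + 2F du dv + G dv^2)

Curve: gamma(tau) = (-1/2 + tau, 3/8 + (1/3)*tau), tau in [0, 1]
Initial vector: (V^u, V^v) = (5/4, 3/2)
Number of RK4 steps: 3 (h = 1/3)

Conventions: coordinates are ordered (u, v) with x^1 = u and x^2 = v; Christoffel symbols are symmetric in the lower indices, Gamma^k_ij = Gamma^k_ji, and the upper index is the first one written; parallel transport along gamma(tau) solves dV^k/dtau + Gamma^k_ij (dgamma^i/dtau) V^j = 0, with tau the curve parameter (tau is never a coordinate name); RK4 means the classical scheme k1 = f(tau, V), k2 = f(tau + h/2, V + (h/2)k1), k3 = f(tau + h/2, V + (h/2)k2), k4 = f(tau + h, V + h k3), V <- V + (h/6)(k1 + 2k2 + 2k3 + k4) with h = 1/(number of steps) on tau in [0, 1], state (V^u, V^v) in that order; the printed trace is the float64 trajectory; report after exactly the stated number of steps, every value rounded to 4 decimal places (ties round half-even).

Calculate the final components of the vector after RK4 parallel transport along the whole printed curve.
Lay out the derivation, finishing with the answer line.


gamma'(tau) = (1, 1/3); f(tau, V)^k = -Gamma^k_ij(gamma(tau)) gamma'^i(tau) V^j; h = 1/3; intermediate values shown to 6 dp
curve data and Christoffel symbols at the stage parameters:
  tau = 0.000000: gamma = (-0.500000, 0.375000), gamma' = (1.000000, 0.333333); Gamma_uuu = 0.000000, Gamma_uuv = -0.069808, Gamma_uvv = 0.418848, Gamma_vuu = 0.000000, Gamma_vuv = -0.307155, Gamma_vvv = 1.842932
  tau = 0.166667: gamma = (-0.333333, 0.430556), gamma' = (1.000000, 0.333333); Gamma_uuu = 0.000000, Gamma_uuv = -0.057922, Gamma_uvv = 0.347533, Gamma_vuu = 0.000000, Gamma_vuv = -0.296674, Gamma_vvv = 1.780045
  tau = 0.333333: gamma = (-0.166667, 0.486111), gamma' = (1.000000, 0.333333); Gamma_uuu = 0.000000, Gamma_uuv = -0.047710, Gamma_uvv = 0.286262, Gamma_vuu = 0.000000, Gamma_vuv = -0.286262, Gamma_vvv = 1.717571
  tau = 0.500000: gamma = (0.000000, 0.541667), gamma' = (1.000000, 0.333333); Gamma_uuu = 0.000000, Gamma_uuv = -0.038932, Gamma_uvv = 0.233594, Gamma_vuu = 0.000000, Gamma_vuv = -0.276065, Gamma_vvv = 1.656393
  tau = 0.666667: gamma = (0.166667, 0.597222), gamma' = (1.000000, 0.333333); Gamma_uuu = 0.000000, Gamma_uuv = -0.031379, Gamma_uvv = 0.188275, Gamma_vuu = 0.000000, Gamma_vuv = -0.266182, Gamma_vvv = 1.597091
  tau = 0.833333: gamma = (0.333333, 0.652778), gamma' = (1.000000, 0.333333); Gamma_uuu = 0.000000, Gamma_uuv = -0.024871, Gamma_uvv = 0.149227, Gamma_vuu = 0.000000, Gamma_vuv = -0.256670, Gamma_vvv = 1.540022
  tau = 1.000000: gamma = (0.500000, 0.708333), gamma' = (1.000000, 0.333333); Gamma_uuu = 0.000000, Gamma_uuv = -0.019255, Gamma_uvv = 0.115530, Gamma_vuu = 0.000000, Gamma_vuv = -0.247564, Gamma_vvv = 1.485387
step 0: V^u = 1.2500, V^v = 1.5000
step 1: k1 = (-0.075625, -0.332752), k2 = (-0.059780, -0.306190), k3 = (-0.059985, -0.307243), k4 = (-0.047118, -0.282708); V <- V + (h/6)(k1 + 2k2 + 2k3 + k4): V^u = 1.2299, V^v = 1.3976
step 2: k1 = (-0.047123, -0.282738), k2 = (-0.036720, -0.260381), k3 = (-0.036843, -0.261250), k4 = (-0.028389, -0.240815); V <- V + (h/6)(k1 + 2k2 + 2k3 + k4): V^u = 1.2175, V^v = 1.3106
step 3: k1 = (-0.028391, -0.240833), k2 = (-0.021544, -0.222330), k3 = (-0.021611, -0.223023), k4 = (-0.016036, -0.206179); V <- V + (h/6)(k1 + 2k2 + 2k3 + k4): V^u = 1.2102, V^v = 1.2363

Answer: V^u = 1.2102, V^v = 1.2363
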